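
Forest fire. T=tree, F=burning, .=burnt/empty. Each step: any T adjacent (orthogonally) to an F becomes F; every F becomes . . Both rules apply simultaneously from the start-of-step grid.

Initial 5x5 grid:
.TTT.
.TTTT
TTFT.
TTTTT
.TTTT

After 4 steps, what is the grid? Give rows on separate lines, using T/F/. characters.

Step 1: 4 trees catch fire, 1 burn out
  .TTT.
  .TFTT
  TF.F.
  TTFTT
  .TTTT
Step 2: 7 trees catch fire, 4 burn out
  .TFT.
  .F.FT
  F....
  TF.FT
  .TFTT
Step 3: 7 trees catch fire, 7 burn out
  .F.F.
  ....F
  .....
  F...F
  .F.FT
Step 4: 1 trees catch fire, 7 burn out
  .....
  .....
  .....
  .....
  ....F

.....
.....
.....
.....
....F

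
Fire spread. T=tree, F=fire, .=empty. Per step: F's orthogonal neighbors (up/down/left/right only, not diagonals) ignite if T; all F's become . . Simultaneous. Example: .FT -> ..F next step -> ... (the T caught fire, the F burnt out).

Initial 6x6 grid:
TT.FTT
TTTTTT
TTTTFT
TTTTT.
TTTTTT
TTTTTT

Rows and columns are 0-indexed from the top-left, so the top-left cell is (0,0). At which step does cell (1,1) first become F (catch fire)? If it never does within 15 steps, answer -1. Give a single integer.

Step 1: cell (1,1)='T' (+6 fires, +2 burnt)
Step 2: cell (1,1)='T' (+6 fires, +6 burnt)
Step 3: cell (1,1)='F' (+6 fires, +6 burnt)
  -> target ignites at step 3
Step 4: cell (1,1)='.' (+7 fires, +6 burnt)
Step 5: cell (1,1)='.' (+4 fires, +7 burnt)
Step 6: cell (1,1)='.' (+2 fires, +4 burnt)
Step 7: cell (1,1)='.' (+1 fires, +2 burnt)
Step 8: cell (1,1)='.' (+0 fires, +1 burnt)
  fire out at step 8

3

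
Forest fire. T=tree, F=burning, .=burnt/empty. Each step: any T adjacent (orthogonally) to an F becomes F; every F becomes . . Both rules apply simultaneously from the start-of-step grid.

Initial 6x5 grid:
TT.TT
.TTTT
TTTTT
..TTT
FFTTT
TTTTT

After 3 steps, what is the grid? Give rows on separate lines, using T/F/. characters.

Step 1: 3 trees catch fire, 2 burn out
  TT.TT
  .TTTT
  TTTTT
  ..TTT
  ..FTT
  FFTTT
Step 2: 3 trees catch fire, 3 burn out
  TT.TT
  .TTTT
  TTTTT
  ..FTT
  ...FT
  ..FTT
Step 3: 4 trees catch fire, 3 burn out
  TT.TT
  .TTTT
  TTFTT
  ...FT
  ....F
  ...FT

TT.TT
.TTTT
TTFTT
...FT
....F
...FT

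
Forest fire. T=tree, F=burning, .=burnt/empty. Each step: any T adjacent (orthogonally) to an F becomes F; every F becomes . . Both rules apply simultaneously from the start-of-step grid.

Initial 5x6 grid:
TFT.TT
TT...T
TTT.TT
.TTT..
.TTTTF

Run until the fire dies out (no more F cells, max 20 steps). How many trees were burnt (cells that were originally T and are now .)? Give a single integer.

Answer: 14

Derivation:
Step 1: +4 fires, +2 burnt (F count now 4)
Step 2: +3 fires, +4 burnt (F count now 3)
Step 3: +5 fires, +3 burnt (F count now 5)
Step 4: +2 fires, +5 burnt (F count now 2)
Step 5: +0 fires, +2 burnt (F count now 0)
Fire out after step 5
Initially T: 19, now '.': 25
Total burnt (originally-T cells now '.'): 14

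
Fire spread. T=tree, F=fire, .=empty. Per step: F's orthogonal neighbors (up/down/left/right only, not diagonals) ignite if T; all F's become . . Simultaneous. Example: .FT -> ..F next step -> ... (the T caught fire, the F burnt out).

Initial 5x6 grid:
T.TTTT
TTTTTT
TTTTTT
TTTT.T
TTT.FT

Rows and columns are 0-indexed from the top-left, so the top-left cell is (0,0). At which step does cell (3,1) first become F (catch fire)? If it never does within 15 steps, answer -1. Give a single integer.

Step 1: cell (3,1)='T' (+1 fires, +1 burnt)
Step 2: cell (3,1)='T' (+1 fires, +1 burnt)
Step 3: cell (3,1)='T' (+1 fires, +1 burnt)
Step 4: cell (3,1)='T' (+2 fires, +1 burnt)
Step 5: cell (3,1)='T' (+3 fires, +2 burnt)
Step 6: cell (3,1)='T' (+4 fires, +3 burnt)
Step 7: cell (3,1)='T' (+4 fires, +4 burnt)
Step 8: cell (3,1)='F' (+5 fires, +4 burnt)
  -> target ignites at step 8
Step 9: cell (3,1)='.' (+3 fires, +5 burnt)
Step 10: cell (3,1)='.' (+2 fires, +3 burnt)
Step 11: cell (3,1)='.' (+0 fires, +2 burnt)
  fire out at step 11

8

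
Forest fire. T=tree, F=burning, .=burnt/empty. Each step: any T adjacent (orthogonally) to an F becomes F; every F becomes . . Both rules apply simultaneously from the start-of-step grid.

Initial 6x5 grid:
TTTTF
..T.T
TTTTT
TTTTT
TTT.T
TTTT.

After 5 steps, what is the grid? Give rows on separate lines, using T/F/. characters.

Step 1: 2 trees catch fire, 1 burn out
  TTTF.
  ..T.F
  TTTTT
  TTTTT
  TTT.T
  TTTT.
Step 2: 2 trees catch fire, 2 burn out
  TTF..
  ..T..
  TTTTF
  TTTTT
  TTT.T
  TTTT.
Step 3: 4 trees catch fire, 2 burn out
  TF...
  ..F..
  TTTF.
  TTTTF
  TTT.T
  TTTT.
Step 4: 4 trees catch fire, 4 burn out
  F....
  .....
  TTF..
  TTTF.
  TTT.F
  TTTT.
Step 5: 2 trees catch fire, 4 burn out
  .....
  .....
  TF...
  TTF..
  TTT..
  TTTT.

.....
.....
TF...
TTF..
TTT..
TTTT.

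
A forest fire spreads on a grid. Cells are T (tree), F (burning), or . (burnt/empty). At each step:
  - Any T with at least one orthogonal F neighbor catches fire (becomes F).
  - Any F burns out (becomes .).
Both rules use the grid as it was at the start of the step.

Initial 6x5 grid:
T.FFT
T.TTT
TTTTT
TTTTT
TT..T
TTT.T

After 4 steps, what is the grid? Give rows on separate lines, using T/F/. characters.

Step 1: 3 trees catch fire, 2 burn out
  T...F
  T.FFT
  TTTTT
  TTTTT
  TT..T
  TTT.T
Step 2: 3 trees catch fire, 3 burn out
  T....
  T...F
  TTFFT
  TTTTT
  TT..T
  TTT.T
Step 3: 4 trees catch fire, 3 burn out
  T....
  T....
  TF..F
  TTFFT
  TT..T
  TTT.T
Step 4: 3 trees catch fire, 4 burn out
  T....
  T....
  F....
  TF..F
  TT..T
  TTT.T

T....
T....
F....
TF..F
TT..T
TTT.T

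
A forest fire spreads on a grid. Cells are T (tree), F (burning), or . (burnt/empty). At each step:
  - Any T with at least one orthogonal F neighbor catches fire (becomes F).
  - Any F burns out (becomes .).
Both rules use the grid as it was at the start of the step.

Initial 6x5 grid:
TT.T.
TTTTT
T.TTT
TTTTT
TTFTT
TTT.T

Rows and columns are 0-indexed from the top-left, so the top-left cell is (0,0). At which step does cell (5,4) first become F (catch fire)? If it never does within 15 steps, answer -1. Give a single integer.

Step 1: cell (5,4)='T' (+4 fires, +1 burnt)
Step 2: cell (5,4)='T' (+6 fires, +4 burnt)
Step 3: cell (5,4)='F' (+6 fires, +6 burnt)
  -> target ignites at step 3
Step 4: cell (5,4)='.' (+4 fires, +6 burnt)
Step 5: cell (5,4)='.' (+4 fires, +4 burnt)
Step 6: cell (5,4)='.' (+1 fires, +4 burnt)
Step 7: cell (5,4)='.' (+0 fires, +1 burnt)
  fire out at step 7

3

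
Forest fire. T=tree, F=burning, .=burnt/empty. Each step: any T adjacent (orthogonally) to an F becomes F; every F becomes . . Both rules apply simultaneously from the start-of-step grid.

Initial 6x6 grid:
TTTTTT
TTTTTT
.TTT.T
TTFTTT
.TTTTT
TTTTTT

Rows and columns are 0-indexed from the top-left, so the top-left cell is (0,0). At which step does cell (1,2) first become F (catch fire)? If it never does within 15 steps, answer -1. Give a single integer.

Step 1: cell (1,2)='T' (+4 fires, +1 burnt)
Step 2: cell (1,2)='F' (+8 fires, +4 burnt)
  -> target ignites at step 2
Step 3: cell (1,2)='.' (+7 fires, +8 burnt)
Step 4: cell (1,2)='.' (+8 fires, +7 burnt)
Step 5: cell (1,2)='.' (+4 fires, +8 burnt)
Step 6: cell (1,2)='.' (+1 fires, +4 burnt)
Step 7: cell (1,2)='.' (+0 fires, +1 burnt)
  fire out at step 7

2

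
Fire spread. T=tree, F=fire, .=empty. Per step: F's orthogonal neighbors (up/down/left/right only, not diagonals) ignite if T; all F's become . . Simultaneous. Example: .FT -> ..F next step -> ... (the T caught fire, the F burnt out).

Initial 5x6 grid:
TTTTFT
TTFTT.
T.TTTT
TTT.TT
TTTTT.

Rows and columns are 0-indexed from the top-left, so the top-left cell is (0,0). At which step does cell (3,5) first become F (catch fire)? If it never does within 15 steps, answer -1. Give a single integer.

Step 1: cell (3,5)='T' (+7 fires, +2 burnt)
Step 2: cell (3,5)='T' (+5 fires, +7 burnt)
Step 3: cell (3,5)='T' (+6 fires, +5 burnt)
Step 4: cell (3,5)='F' (+5 fires, +6 burnt)
  -> target ignites at step 4
Step 5: cell (3,5)='.' (+1 fires, +5 burnt)
Step 6: cell (3,5)='.' (+0 fires, +1 burnt)
  fire out at step 6

4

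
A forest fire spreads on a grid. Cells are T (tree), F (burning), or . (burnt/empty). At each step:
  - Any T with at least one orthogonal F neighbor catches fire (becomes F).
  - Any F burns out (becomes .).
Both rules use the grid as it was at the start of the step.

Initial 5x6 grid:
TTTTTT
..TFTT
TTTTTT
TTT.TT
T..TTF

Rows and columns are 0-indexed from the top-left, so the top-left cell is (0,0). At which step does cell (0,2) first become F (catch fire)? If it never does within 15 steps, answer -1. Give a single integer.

Step 1: cell (0,2)='T' (+6 fires, +2 burnt)
Step 2: cell (0,2)='F' (+8 fires, +6 burnt)
  -> target ignites at step 2
Step 3: cell (0,2)='.' (+4 fires, +8 burnt)
Step 4: cell (0,2)='.' (+3 fires, +4 burnt)
Step 5: cell (0,2)='.' (+1 fires, +3 burnt)
Step 6: cell (0,2)='.' (+1 fires, +1 burnt)
Step 7: cell (0,2)='.' (+0 fires, +1 burnt)
  fire out at step 7

2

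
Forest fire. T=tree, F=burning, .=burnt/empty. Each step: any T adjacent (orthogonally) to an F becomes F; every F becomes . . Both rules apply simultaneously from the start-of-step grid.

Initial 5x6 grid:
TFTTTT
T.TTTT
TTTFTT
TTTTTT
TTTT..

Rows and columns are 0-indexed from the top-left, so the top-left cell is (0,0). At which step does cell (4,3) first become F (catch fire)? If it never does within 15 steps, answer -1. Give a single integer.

Step 1: cell (4,3)='T' (+6 fires, +2 burnt)
Step 2: cell (4,3)='F' (+9 fires, +6 burnt)
  -> target ignites at step 2
Step 3: cell (4,3)='.' (+6 fires, +9 burnt)
Step 4: cell (4,3)='.' (+3 fires, +6 burnt)
Step 5: cell (4,3)='.' (+1 fires, +3 burnt)
Step 6: cell (4,3)='.' (+0 fires, +1 burnt)
  fire out at step 6

2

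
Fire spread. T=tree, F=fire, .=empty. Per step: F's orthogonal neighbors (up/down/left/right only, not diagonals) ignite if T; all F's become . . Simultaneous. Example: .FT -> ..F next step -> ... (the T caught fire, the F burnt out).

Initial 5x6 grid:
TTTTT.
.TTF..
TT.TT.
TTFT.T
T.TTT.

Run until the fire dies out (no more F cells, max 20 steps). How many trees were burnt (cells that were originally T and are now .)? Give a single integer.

Answer: 18

Derivation:
Step 1: +6 fires, +2 burnt (F count now 6)
Step 2: +7 fires, +6 burnt (F count now 7)
Step 3: +4 fires, +7 burnt (F count now 4)
Step 4: +1 fires, +4 burnt (F count now 1)
Step 5: +0 fires, +1 burnt (F count now 0)
Fire out after step 5
Initially T: 19, now '.': 29
Total burnt (originally-T cells now '.'): 18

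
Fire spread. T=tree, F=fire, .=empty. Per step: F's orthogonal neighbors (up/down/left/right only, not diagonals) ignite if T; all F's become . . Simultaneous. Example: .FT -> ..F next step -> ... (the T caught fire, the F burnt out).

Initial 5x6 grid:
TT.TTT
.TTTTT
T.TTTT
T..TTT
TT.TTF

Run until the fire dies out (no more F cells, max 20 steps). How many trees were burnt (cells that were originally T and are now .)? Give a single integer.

Answer: 19

Derivation:
Step 1: +2 fires, +1 burnt (F count now 2)
Step 2: +3 fires, +2 burnt (F count now 3)
Step 3: +3 fires, +3 burnt (F count now 3)
Step 4: +3 fires, +3 burnt (F count now 3)
Step 5: +3 fires, +3 burnt (F count now 3)
Step 6: +2 fires, +3 burnt (F count now 2)
Step 7: +1 fires, +2 burnt (F count now 1)
Step 8: +1 fires, +1 burnt (F count now 1)
Step 9: +1 fires, +1 burnt (F count now 1)
Step 10: +0 fires, +1 burnt (F count now 0)
Fire out after step 10
Initially T: 23, now '.': 26
Total burnt (originally-T cells now '.'): 19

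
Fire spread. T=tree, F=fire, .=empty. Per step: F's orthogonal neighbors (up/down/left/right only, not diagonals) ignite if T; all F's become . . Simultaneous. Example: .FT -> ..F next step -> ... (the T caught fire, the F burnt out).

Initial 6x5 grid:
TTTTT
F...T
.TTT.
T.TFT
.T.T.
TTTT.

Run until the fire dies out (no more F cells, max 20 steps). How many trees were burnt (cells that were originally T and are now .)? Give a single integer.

Answer: 17

Derivation:
Step 1: +5 fires, +2 burnt (F count now 5)
Step 2: +3 fires, +5 burnt (F count now 3)
Step 3: +3 fires, +3 burnt (F count now 3)
Step 4: +2 fires, +3 burnt (F count now 2)
Step 5: +3 fires, +2 burnt (F count now 3)
Step 6: +1 fires, +3 burnt (F count now 1)
Step 7: +0 fires, +1 burnt (F count now 0)
Fire out after step 7
Initially T: 18, now '.': 29
Total burnt (originally-T cells now '.'): 17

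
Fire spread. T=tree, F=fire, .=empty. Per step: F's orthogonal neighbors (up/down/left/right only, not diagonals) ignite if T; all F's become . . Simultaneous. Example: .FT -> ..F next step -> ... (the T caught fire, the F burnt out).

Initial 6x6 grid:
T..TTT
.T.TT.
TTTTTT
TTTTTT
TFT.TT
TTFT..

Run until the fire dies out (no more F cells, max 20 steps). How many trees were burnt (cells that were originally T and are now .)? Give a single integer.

Step 1: +5 fires, +2 burnt (F count now 5)
Step 2: +4 fires, +5 burnt (F count now 4)
Step 3: +4 fires, +4 burnt (F count now 4)
Step 4: +2 fires, +4 burnt (F count now 2)
Step 5: +4 fires, +2 burnt (F count now 4)
Step 6: +4 fires, +4 burnt (F count now 4)
Step 7: +1 fires, +4 burnt (F count now 1)
Step 8: +1 fires, +1 burnt (F count now 1)
Step 9: +0 fires, +1 burnt (F count now 0)
Fire out after step 9
Initially T: 26, now '.': 35
Total burnt (originally-T cells now '.'): 25

Answer: 25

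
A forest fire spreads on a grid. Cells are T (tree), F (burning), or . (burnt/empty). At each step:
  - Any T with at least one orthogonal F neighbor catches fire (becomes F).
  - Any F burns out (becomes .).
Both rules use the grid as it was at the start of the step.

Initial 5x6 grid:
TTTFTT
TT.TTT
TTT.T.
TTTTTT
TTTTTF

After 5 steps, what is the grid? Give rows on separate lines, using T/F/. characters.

Step 1: 5 trees catch fire, 2 burn out
  TTF.FT
  TT.FTT
  TTT.T.
  TTTTTF
  TTTTF.
Step 2: 5 trees catch fire, 5 burn out
  TF...F
  TT..FT
  TTT.T.
  TTTTF.
  TTTF..
Step 3: 6 trees catch fire, 5 burn out
  F.....
  TF...F
  TTT.F.
  TTTF..
  TTF...
Step 4: 4 trees catch fire, 6 burn out
  ......
  F.....
  TFT...
  TTF...
  TF....
Step 5: 4 trees catch fire, 4 burn out
  ......
  ......
  F.F...
  TF....
  F.....

......
......
F.F...
TF....
F.....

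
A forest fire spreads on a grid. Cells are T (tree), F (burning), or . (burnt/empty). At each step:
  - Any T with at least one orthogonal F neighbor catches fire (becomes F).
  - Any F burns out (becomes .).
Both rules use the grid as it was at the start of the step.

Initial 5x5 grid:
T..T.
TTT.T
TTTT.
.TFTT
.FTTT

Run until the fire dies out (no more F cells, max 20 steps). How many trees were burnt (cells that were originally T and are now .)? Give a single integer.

Step 1: +4 fires, +2 burnt (F count now 4)
Step 2: +5 fires, +4 burnt (F count now 5)
Step 3: +3 fires, +5 burnt (F count now 3)
Step 4: +1 fires, +3 burnt (F count now 1)
Step 5: +1 fires, +1 burnt (F count now 1)
Step 6: +0 fires, +1 burnt (F count now 0)
Fire out after step 6
Initially T: 16, now '.': 23
Total burnt (originally-T cells now '.'): 14

Answer: 14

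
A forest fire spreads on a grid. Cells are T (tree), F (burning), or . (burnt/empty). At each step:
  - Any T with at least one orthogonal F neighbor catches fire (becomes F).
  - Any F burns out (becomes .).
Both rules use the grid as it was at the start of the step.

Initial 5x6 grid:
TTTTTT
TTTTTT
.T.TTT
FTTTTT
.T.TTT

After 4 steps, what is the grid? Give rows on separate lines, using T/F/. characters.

Step 1: 1 trees catch fire, 1 burn out
  TTTTTT
  TTTTTT
  .T.TTT
  .FTTTT
  .T.TTT
Step 2: 3 trees catch fire, 1 burn out
  TTTTTT
  TTTTTT
  .F.TTT
  ..FTTT
  .F.TTT
Step 3: 2 trees catch fire, 3 burn out
  TTTTTT
  TFTTTT
  ...TTT
  ...FTT
  ...TTT
Step 4: 6 trees catch fire, 2 burn out
  TFTTTT
  F.FTTT
  ...FTT
  ....FT
  ...FTT

TFTTTT
F.FTTT
...FTT
....FT
...FTT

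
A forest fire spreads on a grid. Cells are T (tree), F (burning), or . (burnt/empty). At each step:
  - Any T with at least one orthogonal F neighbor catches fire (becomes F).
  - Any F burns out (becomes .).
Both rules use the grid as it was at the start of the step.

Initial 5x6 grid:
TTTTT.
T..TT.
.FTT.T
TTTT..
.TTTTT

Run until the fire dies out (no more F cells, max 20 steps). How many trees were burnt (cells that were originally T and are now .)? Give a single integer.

Step 1: +2 fires, +1 burnt (F count now 2)
Step 2: +4 fires, +2 burnt (F count now 4)
Step 3: +3 fires, +4 burnt (F count now 3)
Step 4: +3 fires, +3 burnt (F count now 3)
Step 5: +3 fires, +3 burnt (F count now 3)
Step 6: +2 fires, +3 burnt (F count now 2)
Step 7: +1 fires, +2 burnt (F count now 1)
Step 8: +1 fires, +1 burnt (F count now 1)
Step 9: +0 fires, +1 burnt (F count now 0)
Fire out after step 9
Initially T: 20, now '.': 29
Total burnt (originally-T cells now '.'): 19

Answer: 19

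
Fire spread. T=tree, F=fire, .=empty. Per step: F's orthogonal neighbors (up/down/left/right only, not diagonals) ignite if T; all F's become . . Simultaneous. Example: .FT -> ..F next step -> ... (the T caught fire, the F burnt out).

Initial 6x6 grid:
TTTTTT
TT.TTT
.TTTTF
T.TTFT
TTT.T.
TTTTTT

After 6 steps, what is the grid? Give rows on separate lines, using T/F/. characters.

Step 1: 5 trees catch fire, 2 burn out
  TTTTTT
  TT.TTF
  .TTTF.
  T.TF.F
  TTT.F.
  TTTTTT
Step 2: 5 trees catch fire, 5 burn out
  TTTTTF
  TT.TF.
  .TTF..
  T.F...
  TTT...
  TTTTFT
Step 3: 6 trees catch fire, 5 burn out
  TTTTF.
  TT.F..
  .TF...
  T.....
  TTF...
  TTTF.F
Step 4: 4 trees catch fire, 6 burn out
  TTTF..
  TT....
  .F....
  T.....
  TF....
  TTF...
Step 5: 4 trees catch fire, 4 burn out
  TTF...
  TF....
  ......
  T.....
  F.....
  TF....
Step 6: 4 trees catch fire, 4 burn out
  TF....
  F.....
  ......
  F.....
  ......
  F.....

TF....
F.....
......
F.....
......
F.....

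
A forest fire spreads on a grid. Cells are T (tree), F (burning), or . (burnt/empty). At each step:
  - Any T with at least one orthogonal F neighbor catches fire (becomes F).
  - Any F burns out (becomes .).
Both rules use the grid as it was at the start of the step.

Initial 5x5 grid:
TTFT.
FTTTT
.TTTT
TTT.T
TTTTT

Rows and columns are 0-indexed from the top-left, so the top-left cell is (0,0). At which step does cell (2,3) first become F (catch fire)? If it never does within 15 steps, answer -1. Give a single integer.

Step 1: cell (2,3)='T' (+5 fires, +2 burnt)
Step 2: cell (2,3)='T' (+3 fires, +5 burnt)
Step 3: cell (2,3)='F' (+4 fires, +3 burnt)
  -> target ignites at step 3
Step 4: cell (2,3)='.' (+4 fires, +4 burnt)
Step 5: cell (2,3)='.' (+3 fires, +4 burnt)
Step 6: cell (2,3)='.' (+1 fires, +3 burnt)
Step 7: cell (2,3)='.' (+0 fires, +1 burnt)
  fire out at step 7

3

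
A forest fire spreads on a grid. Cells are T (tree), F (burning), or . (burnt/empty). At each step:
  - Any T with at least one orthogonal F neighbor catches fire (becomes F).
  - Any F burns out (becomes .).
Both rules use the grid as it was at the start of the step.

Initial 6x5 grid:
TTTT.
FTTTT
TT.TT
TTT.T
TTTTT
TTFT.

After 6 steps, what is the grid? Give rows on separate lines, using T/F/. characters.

Step 1: 6 trees catch fire, 2 burn out
  FTTT.
  .FTTT
  FT.TT
  TTT.T
  TTFTT
  TF.F.
Step 2: 8 trees catch fire, 6 burn out
  .FTT.
  ..FTT
  .F.TT
  FTF.T
  TF.FT
  F....
Step 3: 5 trees catch fire, 8 burn out
  ..FT.
  ...FT
  ...TT
  .F..T
  F...F
  .....
Step 4: 4 trees catch fire, 5 burn out
  ...F.
  ....F
  ...FT
  ....F
  .....
  .....
Step 5: 1 trees catch fire, 4 burn out
  .....
  .....
  ....F
  .....
  .....
  .....
Step 6: 0 trees catch fire, 1 burn out
  .....
  .....
  .....
  .....
  .....
  .....

.....
.....
.....
.....
.....
.....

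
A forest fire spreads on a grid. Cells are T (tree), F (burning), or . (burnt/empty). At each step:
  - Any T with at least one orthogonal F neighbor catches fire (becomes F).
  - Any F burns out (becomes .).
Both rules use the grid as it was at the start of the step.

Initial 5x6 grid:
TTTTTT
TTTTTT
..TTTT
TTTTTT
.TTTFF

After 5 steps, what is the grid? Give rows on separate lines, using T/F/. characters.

Step 1: 3 trees catch fire, 2 burn out
  TTTTTT
  TTTTTT
  ..TTTT
  TTTTFF
  .TTF..
Step 2: 4 trees catch fire, 3 burn out
  TTTTTT
  TTTTTT
  ..TTFF
  TTTF..
  .TF...
Step 3: 5 trees catch fire, 4 burn out
  TTTTTT
  TTTTFF
  ..TF..
  TTF...
  .F....
Step 4: 5 trees catch fire, 5 burn out
  TTTTFF
  TTTF..
  ..F...
  TF....
  ......
Step 5: 3 trees catch fire, 5 burn out
  TTTF..
  TTF...
  ......
  F.....
  ......

TTTF..
TTF...
......
F.....
......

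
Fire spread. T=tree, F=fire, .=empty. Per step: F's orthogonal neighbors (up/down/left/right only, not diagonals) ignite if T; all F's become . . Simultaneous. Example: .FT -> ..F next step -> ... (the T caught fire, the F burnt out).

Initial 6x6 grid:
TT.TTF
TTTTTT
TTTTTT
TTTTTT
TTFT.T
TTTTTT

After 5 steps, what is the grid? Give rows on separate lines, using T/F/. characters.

Step 1: 6 trees catch fire, 2 burn out
  TT.TF.
  TTTTTF
  TTTTTT
  TTFTTT
  TF.F.T
  TTFTTT
Step 2: 9 trees catch fire, 6 burn out
  TT.F..
  TTTTF.
  TTFTTF
  TF.FTT
  F....T
  TF.FTT
Step 3: 10 trees catch fire, 9 burn out
  TT....
  TTFF..
  TF.FF.
  F...FF
  .....T
  F...FT
Step 4: 4 trees catch fire, 10 burn out
  TT....
  TF....
  F.....
  ......
  .....F
  .....F
Step 5: 2 trees catch fire, 4 burn out
  TF....
  F.....
  ......
  ......
  ......
  ......

TF....
F.....
......
......
......
......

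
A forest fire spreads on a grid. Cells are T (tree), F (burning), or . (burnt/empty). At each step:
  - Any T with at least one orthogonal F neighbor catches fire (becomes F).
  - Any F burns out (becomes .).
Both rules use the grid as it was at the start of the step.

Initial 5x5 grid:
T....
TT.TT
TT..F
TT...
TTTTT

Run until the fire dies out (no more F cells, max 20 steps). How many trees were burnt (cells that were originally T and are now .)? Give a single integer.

Step 1: +1 fires, +1 burnt (F count now 1)
Step 2: +1 fires, +1 burnt (F count now 1)
Step 3: +0 fires, +1 burnt (F count now 0)
Fire out after step 3
Initially T: 14, now '.': 13
Total burnt (originally-T cells now '.'): 2

Answer: 2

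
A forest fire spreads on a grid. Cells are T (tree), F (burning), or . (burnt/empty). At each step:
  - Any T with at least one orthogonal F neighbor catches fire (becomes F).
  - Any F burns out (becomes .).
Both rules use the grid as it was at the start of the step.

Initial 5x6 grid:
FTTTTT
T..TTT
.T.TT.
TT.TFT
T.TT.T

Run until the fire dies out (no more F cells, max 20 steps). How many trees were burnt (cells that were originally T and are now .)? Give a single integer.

Step 1: +5 fires, +2 burnt (F count now 5)
Step 2: +5 fires, +5 burnt (F count now 5)
Step 3: +5 fires, +5 burnt (F count now 5)
Step 4: +1 fires, +5 burnt (F count now 1)
Step 5: +0 fires, +1 burnt (F count now 0)
Fire out after step 5
Initially T: 20, now '.': 26
Total burnt (originally-T cells now '.'): 16

Answer: 16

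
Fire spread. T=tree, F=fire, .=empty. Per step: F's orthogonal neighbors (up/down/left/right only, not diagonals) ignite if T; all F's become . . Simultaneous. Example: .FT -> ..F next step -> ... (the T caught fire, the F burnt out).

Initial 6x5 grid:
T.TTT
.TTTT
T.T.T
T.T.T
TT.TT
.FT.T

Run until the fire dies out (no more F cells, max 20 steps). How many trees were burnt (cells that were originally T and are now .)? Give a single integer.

Answer: 5

Derivation:
Step 1: +2 fires, +1 burnt (F count now 2)
Step 2: +1 fires, +2 burnt (F count now 1)
Step 3: +1 fires, +1 burnt (F count now 1)
Step 4: +1 fires, +1 burnt (F count now 1)
Step 5: +0 fires, +1 burnt (F count now 0)
Fire out after step 5
Initially T: 20, now '.': 15
Total burnt (originally-T cells now '.'): 5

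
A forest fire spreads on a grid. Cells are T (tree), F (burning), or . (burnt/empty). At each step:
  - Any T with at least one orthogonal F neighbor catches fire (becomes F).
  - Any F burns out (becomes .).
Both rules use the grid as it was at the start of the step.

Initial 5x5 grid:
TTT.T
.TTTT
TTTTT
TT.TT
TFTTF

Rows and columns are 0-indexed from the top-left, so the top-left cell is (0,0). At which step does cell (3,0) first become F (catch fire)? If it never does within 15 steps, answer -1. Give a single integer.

Step 1: cell (3,0)='T' (+5 fires, +2 burnt)
Step 2: cell (3,0)='F' (+4 fires, +5 burnt)
  -> target ignites at step 2
Step 3: cell (3,0)='.' (+5 fires, +4 burnt)
Step 4: cell (3,0)='.' (+4 fires, +5 burnt)
Step 5: cell (3,0)='.' (+2 fires, +4 burnt)
Step 6: cell (3,0)='.' (+0 fires, +2 burnt)
  fire out at step 6

2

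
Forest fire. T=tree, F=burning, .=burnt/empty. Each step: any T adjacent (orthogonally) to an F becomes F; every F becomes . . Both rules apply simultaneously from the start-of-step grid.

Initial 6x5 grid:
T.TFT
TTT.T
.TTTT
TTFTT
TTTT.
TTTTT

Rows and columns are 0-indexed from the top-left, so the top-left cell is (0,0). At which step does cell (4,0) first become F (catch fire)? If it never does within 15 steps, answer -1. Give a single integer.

Step 1: cell (4,0)='T' (+6 fires, +2 burnt)
Step 2: cell (4,0)='T' (+9 fires, +6 burnt)
Step 3: cell (4,0)='F' (+5 fires, +9 burnt)
  -> target ignites at step 3
Step 4: cell (4,0)='.' (+3 fires, +5 burnt)
Step 5: cell (4,0)='.' (+1 fires, +3 burnt)
Step 6: cell (4,0)='.' (+0 fires, +1 burnt)
  fire out at step 6

3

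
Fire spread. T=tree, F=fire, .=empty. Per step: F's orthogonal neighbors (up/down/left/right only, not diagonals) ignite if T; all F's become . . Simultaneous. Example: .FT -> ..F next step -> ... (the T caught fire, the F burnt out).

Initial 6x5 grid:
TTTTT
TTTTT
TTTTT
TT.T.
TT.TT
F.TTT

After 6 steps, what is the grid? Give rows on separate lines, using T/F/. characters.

Step 1: 1 trees catch fire, 1 burn out
  TTTTT
  TTTTT
  TTTTT
  TT.T.
  FT.TT
  ..TTT
Step 2: 2 trees catch fire, 1 burn out
  TTTTT
  TTTTT
  TTTTT
  FT.T.
  .F.TT
  ..TTT
Step 3: 2 trees catch fire, 2 burn out
  TTTTT
  TTTTT
  FTTTT
  .F.T.
  ...TT
  ..TTT
Step 4: 2 trees catch fire, 2 burn out
  TTTTT
  FTTTT
  .FTTT
  ...T.
  ...TT
  ..TTT
Step 5: 3 trees catch fire, 2 burn out
  FTTTT
  .FTTT
  ..FTT
  ...T.
  ...TT
  ..TTT
Step 6: 3 trees catch fire, 3 burn out
  .FTTT
  ..FTT
  ...FT
  ...T.
  ...TT
  ..TTT

.FTTT
..FTT
...FT
...T.
...TT
..TTT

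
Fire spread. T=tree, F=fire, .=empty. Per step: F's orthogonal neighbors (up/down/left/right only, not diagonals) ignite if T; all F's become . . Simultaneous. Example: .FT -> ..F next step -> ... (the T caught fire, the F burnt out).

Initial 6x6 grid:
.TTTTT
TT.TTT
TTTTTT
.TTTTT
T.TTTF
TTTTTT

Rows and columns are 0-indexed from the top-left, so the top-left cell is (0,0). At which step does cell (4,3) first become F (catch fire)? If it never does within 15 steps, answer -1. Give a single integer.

Step 1: cell (4,3)='T' (+3 fires, +1 burnt)
Step 2: cell (4,3)='F' (+4 fires, +3 burnt)
  -> target ignites at step 2
Step 3: cell (4,3)='.' (+5 fires, +4 burnt)
Step 4: cell (4,3)='.' (+5 fires, +5 burnt)
Step 5: cell (4,3)='.' (+5 fires, +5 burnt)
Step 6: cell (4,3)='.' (+3 fires, +5 burnt)
Step 7: cell (4,3)='.' (+4 fires, +3 burnt)
Step 8: cell (4,3)='.' (+2 fires, +4 burnt)
Step 9: cell (4,3)='.' (+0 fires, +2 burnt)
  fire out at step 9

2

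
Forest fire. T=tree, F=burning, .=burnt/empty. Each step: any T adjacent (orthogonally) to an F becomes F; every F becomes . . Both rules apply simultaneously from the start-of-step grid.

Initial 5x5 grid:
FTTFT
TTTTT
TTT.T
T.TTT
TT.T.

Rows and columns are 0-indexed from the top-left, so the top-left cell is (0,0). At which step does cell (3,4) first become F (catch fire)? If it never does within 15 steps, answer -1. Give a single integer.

Step 1: cell (3,4)='T' (+5 fires, +2 burnt)
Step 2: cell (3,4)='T' (+4 fires, +5 burnt)
Step 3: cell (3,4)='T' (+4 fires, +4 burnt)
Step 4: cell (3,4)='F' (+3 fires, +4 burnt)
  -> target ignites at step 4
Step 5: cell (3,4)='.' (+2 fires, +3 burnt)
Step 6: cell (3,4)='.' (+1 fires, +2 burnt)
Step 7: cell (3,4)='.' (+0 fires, +1 burnt)
  fire out at step 7

4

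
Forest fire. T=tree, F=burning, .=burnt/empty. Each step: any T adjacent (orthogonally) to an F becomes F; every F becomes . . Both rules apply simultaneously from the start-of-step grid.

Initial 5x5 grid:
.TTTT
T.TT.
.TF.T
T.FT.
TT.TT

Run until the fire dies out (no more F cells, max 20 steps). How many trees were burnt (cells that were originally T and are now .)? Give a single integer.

Step 1: +3 fires, +2 burnt (F count now 3)
Step 2: +3 fires, +3 burnt (F count now 3)
Step 3: +3 fires, +3 burnt (F count now 3)
Step 4: +1 fires, +3 burnt (F count now 1)
Step 5: +0 fires, +1 burnt (F count now 0)
Fire out after step 5
Initially T: 15, now '.': 20
Total burnt (originally-T cells now '.'): 10

Answer: 10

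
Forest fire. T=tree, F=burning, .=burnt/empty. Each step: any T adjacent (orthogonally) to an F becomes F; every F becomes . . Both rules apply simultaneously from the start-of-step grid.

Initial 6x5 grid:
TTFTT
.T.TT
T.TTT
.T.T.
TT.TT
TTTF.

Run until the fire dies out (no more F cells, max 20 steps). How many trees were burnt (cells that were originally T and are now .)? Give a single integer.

Step 1: +4 fires, +2 burnt (F count now 4)
Step 2: +7 fires, +4 burnt (F count now 7)
Step 3: +4 fires, +7 burnt (F count now 4)
Step 4: +4 fires, +4 burnt (F count now 4)
Step 5: +0 fires, +4 burnt (F count now 0)
Fire out after step 5
Initially T: 20, now '.': 29
Total burnt (originally-T cells now '.'): 19

Answer: 19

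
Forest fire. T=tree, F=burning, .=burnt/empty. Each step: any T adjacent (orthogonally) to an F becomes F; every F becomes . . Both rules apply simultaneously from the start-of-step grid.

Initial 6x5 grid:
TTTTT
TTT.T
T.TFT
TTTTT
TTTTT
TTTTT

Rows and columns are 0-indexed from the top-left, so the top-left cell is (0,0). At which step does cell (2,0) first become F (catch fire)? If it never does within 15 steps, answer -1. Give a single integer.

Step 1: cell (2,0)='T' (+3 fires, +1 burnt)
Step 2: cell (2,0)='T' (+5 fires, +3 burnt)
Step 3: cell (2,0)='T' (+7 fires, +5 burnt)
Step 4: cell (2,0)='T' (+7 fires, +7 burnt)
Step 5: cell (2,0)='F' (+4 fires, +7 burnt)
  -> target ignites at step 5
Step 6: cell (2,0)='.' (+1 fires, +4 burnt)
Step 7: cell (2,0)='.' (+0 fires, +1 burnt)
  fire out at step 7

5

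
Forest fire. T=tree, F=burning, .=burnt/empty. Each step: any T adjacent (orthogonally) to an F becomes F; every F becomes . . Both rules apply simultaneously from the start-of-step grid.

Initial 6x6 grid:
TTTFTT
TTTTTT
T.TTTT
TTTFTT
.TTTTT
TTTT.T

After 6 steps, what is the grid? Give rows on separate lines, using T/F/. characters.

Step 1: 7 trees catch fire, 2 burn out
  TTF.FT
  TTTFTT
  T.TFTT
  TTF.FT
  .TTFTT
  TTTT.T
Step 2: 11 trees catch fire, 7 burn out
  TF...F
  TTF.FT
  T.F.FT
  TF...F
  .TF.FT
  TTTF.T
Step 3: 8 trees catch fire, 11 burn out
  F.....
  TF...F
  T....F
  F.....
  .F...F
  TTF..T
Step 4: 4 trees catch fire, 8 burn out
  ......
  F.....
  F.....
  ......
  ......
  TF...F
Step 5: 1 trees catch fire, 4 burn out
  ......
  ......
  ......
  ......
  ......
  F.....
Step 6: 0 trees catch fire, 1 burn out
  ......
  ......
  ......
  ......
  ......
  ......

......
......
......
......
......
......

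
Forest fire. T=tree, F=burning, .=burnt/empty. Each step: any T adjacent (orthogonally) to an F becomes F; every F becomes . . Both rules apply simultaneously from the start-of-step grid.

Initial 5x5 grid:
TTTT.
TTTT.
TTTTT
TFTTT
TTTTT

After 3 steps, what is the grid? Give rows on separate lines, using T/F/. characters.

Step 1: 4 trees catch fire, 1 burn out
  TTTT.
  TTTT.
  TFTTT
  F.FTT
  TFTTT
Step 2: 6 trees catch fire, 4 burn out
  TTTT.
  TFTT.
  F.FTT
  ...FT
  F.FTT
Step 3: 6 trees catch fire, 6 burn out
  TFTT.
  F.FT.
  ...FT
  ....F
  ...FT

TFTT.
F.FT.
...FT
....F
...FT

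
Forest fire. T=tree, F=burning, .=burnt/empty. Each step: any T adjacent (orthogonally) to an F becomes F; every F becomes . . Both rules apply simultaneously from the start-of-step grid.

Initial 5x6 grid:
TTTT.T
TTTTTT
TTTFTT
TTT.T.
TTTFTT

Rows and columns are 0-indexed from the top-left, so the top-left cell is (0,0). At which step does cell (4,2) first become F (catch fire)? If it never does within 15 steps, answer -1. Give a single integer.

Step 1: cell (4,2)='F' (+5 fires, +2 burnt)
  -> target ignites at step 1
Step 2: cell (4,2)='.' (+9 fires, +5 burnt)
Step 3: cell (4,2)='.' (+6 fires, +9 burnt)
Step 4: cell (4,2)='.' (+4 fires, +6 burnt)
Step 5: cell (4,2)='.' (+1 fires, +4 burnt)
Step 6: cell (4,2)='.' (+0 fires, +1 burnt)
  fire out at step 6

1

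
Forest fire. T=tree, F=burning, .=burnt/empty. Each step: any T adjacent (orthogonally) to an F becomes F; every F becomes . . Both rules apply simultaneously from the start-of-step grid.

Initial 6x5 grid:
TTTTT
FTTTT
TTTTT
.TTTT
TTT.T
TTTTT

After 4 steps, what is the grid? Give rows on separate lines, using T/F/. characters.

Step 1: 3 trees catch fire, 1 burn out
  FTTTT
  .FTTT
  FTTTT
  .TTTT
  TTT.T
  TTTTT
Step 2: 3 trees catch fire, 3 burn out
  .FTTT
  ..FTT
  .FTTT
  .TTTT
  TTT.T
  TTTTT
Step 3: 4 trees catch fire, 3 burn out
  ..FTT
  ...FT
  ..FTT
  .FTTT
  TTT.T
  TTTTT
Step 4: 5 trees catch fire, 4 burn out
  ...FT
  ....F
  ...FT
  ..FTT
  TFT.T
  TTTTT

...FT
....F
...FT
..FTT
TFT.T
TTTTT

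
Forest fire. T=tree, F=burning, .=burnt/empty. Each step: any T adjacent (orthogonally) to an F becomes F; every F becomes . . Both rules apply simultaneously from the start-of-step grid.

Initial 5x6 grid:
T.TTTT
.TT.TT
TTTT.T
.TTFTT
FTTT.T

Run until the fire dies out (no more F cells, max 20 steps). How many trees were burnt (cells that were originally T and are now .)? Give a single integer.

Answer: 21

Derivation:
Step 1: +5 fires, +2 burnt (F count now 5)
Step 2: +4 fires, +5 burnt (F count now 4)
Step 3: +4 fires, +4 burnt (F count now 4)
Step 4: +4 fires, +4 burnt (F count now 4)
Step 5: +3 fires, +4 burnt (F count now 3)
Step 6: +1 fires, +3 burnt (F count now 1)
Step 7: +0 fires, +1 burnt (F count now 0)
Fire out after step 7
Initially T: 22, now '.': 29
Total burnt (originally-T cells now '.'): 21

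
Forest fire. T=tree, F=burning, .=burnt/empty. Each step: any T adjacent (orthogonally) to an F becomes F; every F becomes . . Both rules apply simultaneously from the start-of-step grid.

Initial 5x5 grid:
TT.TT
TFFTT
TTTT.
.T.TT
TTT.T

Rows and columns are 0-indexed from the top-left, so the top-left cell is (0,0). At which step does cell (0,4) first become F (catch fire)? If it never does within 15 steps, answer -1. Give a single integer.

Step 1: cell (0,4)='T' (+5 fires, +2 burnt)
Step 2: cell (0,4)='T' (+6 fires, +5 burnt)
Step 3: cell (0,4)='F' (+3 fires, +6 burnt)
  -> target ignites at step 3
Step 4: cell (0,4)='.' (+3 fires, +3 burnt)
Step 5: cell (0,4)='.' (+1 fires, +3 burnt)
Step 6: cell (0,4)='.' (+0 fires, +1 burnt)
  fire out at step 6

3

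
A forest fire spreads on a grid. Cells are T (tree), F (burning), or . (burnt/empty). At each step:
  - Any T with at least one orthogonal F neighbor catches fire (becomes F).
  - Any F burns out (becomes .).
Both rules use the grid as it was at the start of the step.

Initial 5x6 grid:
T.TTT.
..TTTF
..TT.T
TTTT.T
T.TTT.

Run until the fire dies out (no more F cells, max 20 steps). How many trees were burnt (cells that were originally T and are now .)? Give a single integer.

Step 1: +2 fires, +1 burnt (F count now 2)
Step 2: +3 fires, +2 burnt (F count now 3)
Step 3: +3 fires, +3 burnt (F count now 3)
Step 4: +3 fires, +3 burnt (F count now 3)
Step 5: +2 fires, +3 burnt (F count now 2)
Step 6: +3 fires, +2 burnt (F count now 3)
Step 7: +1 fires, +3 burnt (F count now 1)
Step 8: +1 fires, +1 burnt (F count now 1)
Step 9: +0 fires, +1 burnt (F count now 0)
Fire out after step 9
Initially T: 19, now '.': 29
Total burnt (originally-T cells now '.'): 18

Answer: 18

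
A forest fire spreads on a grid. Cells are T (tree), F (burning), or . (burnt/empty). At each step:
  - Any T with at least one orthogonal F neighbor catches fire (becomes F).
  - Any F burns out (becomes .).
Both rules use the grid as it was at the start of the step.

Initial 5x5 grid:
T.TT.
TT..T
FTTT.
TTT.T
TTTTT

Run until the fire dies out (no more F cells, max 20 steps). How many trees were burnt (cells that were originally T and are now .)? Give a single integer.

Step 1: +3 fires, +1 burnt (F count now 3)
Step 2: +5 fires, +3 burnt (F count now 5)
Step 3: +3 fires, +5 burnt (F count now 3)
Step 4: +1 fires, +3 burnt (F count now 1)
Step 5: +1 fires, +1 burnt (F count now 1)
Step 6: +1 fires, +1 burnt (F count now 1)
Step 7: +1 fires, +1 burnt (F count now 1)
Step 8: +0 fires, +1 burnt (F count now 0)
Fire out after step 8
Initially T: 18, now '.': 22
Total burnt (originally-T cells now '.'): 15

Answer: 15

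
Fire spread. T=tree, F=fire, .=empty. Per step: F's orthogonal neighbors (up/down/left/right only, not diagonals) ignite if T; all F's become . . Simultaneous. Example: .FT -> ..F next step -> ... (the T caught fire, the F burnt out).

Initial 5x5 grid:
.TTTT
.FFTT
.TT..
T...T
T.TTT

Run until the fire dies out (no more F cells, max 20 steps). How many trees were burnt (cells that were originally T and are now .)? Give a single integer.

Step 1: +5 fires, +2 burnt (F count now 5)
Step 2: +2 fires, +5 burnt (F count now 2)
Step 3: +1 fires, +2 burnt (F count now 1)
Step 4: +0 fires, +1 burnt (F count now 0)
Fire out after step 4
Initially T: 14, now '.': 19
Total burnt (originally-T cells now '.'): 8

Answer: 8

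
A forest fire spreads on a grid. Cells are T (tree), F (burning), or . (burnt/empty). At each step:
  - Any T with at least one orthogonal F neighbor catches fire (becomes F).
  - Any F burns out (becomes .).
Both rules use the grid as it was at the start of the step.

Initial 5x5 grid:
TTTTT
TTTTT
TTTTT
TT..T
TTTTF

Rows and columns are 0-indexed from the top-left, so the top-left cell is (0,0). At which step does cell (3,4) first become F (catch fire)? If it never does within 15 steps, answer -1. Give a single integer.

Step 1: cell (3,4)='F' (+2 fires, +1 burnt)
  -> target ignites at step 1
Step 2: cell (3,4)='.' (+2 fires, +2 burnt)
Step 3: cell (3,4)='.' (+3 fires, +2 burnt)
Step 4: cell (3,4)='.' (+5 fires, +3 burnt)
Step 5: cell (3,4)='.' (+4 fires, +5 burnt)
Step 6: cell (3,4)='.' (+3 fires, +4 burnt)
Step 7: cell (3,4)='.' (+2 fires, +3 burnt)
Step 8: cell (3,4)='.' (+1 fires, +2 burnt)
Step 9: cell (3,4)='.' (+0 fires, +1 burnt)
  fire out at step 9

1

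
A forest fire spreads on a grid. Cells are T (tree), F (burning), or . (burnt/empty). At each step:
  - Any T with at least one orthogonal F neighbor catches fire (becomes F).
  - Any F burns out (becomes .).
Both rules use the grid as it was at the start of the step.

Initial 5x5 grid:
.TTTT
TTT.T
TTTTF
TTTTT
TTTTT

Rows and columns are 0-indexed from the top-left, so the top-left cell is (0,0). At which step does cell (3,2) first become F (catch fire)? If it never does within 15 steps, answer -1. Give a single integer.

Step 1: cell (3,2)='T' (+3 fires, +1 burnt)
Step 2: cell (3,2)='T' (+4 fires, +3 burnt)
Step 3: cell (3,2)='F' (+5 fires, +4 burnt)
  -> target ignites at step 3
Step 4: cell (3,2)='.' (+5 fires, +5 burnt)
Step 5: cell (3,2)='.' (+4 fires, +5 burnt)
Step 6: cell (3,2)='.' (+1 fires, +4 burnt)
Step 7: cell (3,2)='.' (+0 fires, +1 burnt)
  fire out at step 7

3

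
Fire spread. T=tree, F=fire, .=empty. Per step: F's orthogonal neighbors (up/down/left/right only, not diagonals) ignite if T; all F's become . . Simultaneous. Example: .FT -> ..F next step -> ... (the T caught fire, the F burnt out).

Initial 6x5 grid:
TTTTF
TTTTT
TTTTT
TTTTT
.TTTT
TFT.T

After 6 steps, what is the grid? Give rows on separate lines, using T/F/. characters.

Step 1: 5 trees catch fire, 2 burn out
  TTTF.
  TTTTF
  TTTTT
  TTTTT
  .FTTT
  F.F.T
Step 2: 5 trees catch fire, 5 burn out
  TTF..
  TTTF.
  TTTTF
  TFTTT
  ..FTT
  ....T
Step 3: 8 trees catch fire, 5 burn out
  TF...
  TTF..
  TFTF.
  F.FTF
  ...FT
  ....T
Step 4: 6 trees catch fire, 8 burn out
  F....
  TF...
  F.F..
  ...F.
  ....F
  ....T
Step 5: 2 trees catch fire, 6 burn out
  .....
  F....
  .....
  .....
  .....
  ....F
Step 6: 0 trees catch fire, 2 burn out
  .....
  .....
  .....
  .....
  .....
  .....

.....
.....
.....
.....
.....
.....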